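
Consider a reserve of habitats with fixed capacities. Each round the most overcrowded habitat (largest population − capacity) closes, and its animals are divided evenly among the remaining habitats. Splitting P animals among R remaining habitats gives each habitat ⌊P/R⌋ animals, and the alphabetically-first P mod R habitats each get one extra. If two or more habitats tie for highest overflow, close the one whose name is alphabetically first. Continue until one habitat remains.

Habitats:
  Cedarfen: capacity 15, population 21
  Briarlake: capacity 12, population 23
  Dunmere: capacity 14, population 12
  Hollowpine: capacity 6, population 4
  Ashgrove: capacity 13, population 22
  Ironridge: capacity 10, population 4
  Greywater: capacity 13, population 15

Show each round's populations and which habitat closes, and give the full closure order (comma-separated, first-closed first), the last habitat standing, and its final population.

Round 1: Ashgrove=22 Briarlake=23 Cedarfen=21 Dunmere=12 Greywater=15 Hollowpine=4 Ironridge=4 → close Briarlake (overflow 11)
  23÷6 = 3 each, +1 to first 5
Round 2: Ashgrove=26 Cedarfen=25 Dunmere=16 Greywater=19 Hollowpine=8 Ironridge=7 → close Ashgrove (overflow 13)
  26÷5 = 5 each, +1 to first 1
Round 3: Cedarfen=31 Dunmere=21 Greywater=24 Hollowpine=13 Ironridge=12 → close Cedarfen (overflow 16)
  31÷4 = 7 each, +1 to first 3
Round 4: Dunmere=29 Greywater=32 Hollowpine=21 Ironridge=19 → close Greywater (overflow 19)
  32÷3 = 10 each, +1 to first 2
Round 5: Dunmere=40 Hollowpine=32 Ironridge=29 → close Dunmere (overflow 26)
  40÷2 = 20 each, +1 to first 0
Round 6: Hollowpine=52 Ironridge=49 → close Hollowpine (overflow 46)
  52÷1 = 52 each, +1 to first 0

Closure order: Briarlake, Ashgrove, Cedarfen, Greywater, Dunmere, Hollowpine
Last habitat: Ironridge with 101 animals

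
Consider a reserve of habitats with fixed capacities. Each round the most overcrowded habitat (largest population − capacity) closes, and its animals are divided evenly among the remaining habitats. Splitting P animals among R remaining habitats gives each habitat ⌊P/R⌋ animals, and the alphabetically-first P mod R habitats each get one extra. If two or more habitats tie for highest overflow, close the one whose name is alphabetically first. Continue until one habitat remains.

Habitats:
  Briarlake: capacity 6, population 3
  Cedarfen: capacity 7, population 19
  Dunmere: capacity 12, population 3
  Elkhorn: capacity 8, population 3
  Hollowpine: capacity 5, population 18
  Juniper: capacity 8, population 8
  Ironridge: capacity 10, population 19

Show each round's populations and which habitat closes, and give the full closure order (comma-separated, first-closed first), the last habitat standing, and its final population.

Closure order: Hollowpine, Cedarfen, Ironridge, Juniper, Briarlake, Elkhorn
Last habitat: Dunmere with 73 animals

Round 1: Briarlake=3 Cedarfen=19 Dunmere=3 Elkhorn=3 Hollowpine=18 Ironridge=19 Juniper=8 → close Hollowpine (overflow 13)
  18÷6 = 3 each, +1 to first 0
Round 2: Briarlake=6 Cedarfen=22 Dunmere=6 Elkhorn=6 Ironridge=22 Juniper=11 → close Cedarfen (overflow 15)
  22÷5 = 4 each, +1 to first 2
Round 3: Briarlake=11 Dunmere=11 Elkhorn=10 Ironridge=26 Juniper=15 → close Ironridge (overflow 16)
  26÷4 = 6 each, +1 to first 2
Round 4: Briarlake=18 Dunmere=18 Elkhorn=16 Juniper=21 → close Juniper (overflow 13)
  21÷3 = 7 each, +1 to first 0
Round 5: Briarlake=25 Dunmere=25 Elkhorn=23 → close Briarlake (overflow 19)
  25÷2 = 12 each, +1 to first 1
Round 6: Dunmere=38 Elkhorn=35 → close Elkhorn (overflow 27)
  35÷1 = 35 each, +1 to first 0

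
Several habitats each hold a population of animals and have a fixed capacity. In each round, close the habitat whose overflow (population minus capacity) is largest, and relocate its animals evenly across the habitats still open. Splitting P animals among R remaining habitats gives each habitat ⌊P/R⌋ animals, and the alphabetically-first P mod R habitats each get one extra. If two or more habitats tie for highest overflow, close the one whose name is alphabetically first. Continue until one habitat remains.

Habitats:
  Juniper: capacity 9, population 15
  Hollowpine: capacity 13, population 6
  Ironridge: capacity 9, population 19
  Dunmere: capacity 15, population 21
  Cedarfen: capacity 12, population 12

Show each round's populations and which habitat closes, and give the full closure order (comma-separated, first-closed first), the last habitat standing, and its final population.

Closure order: Ironridge, Dunmere, Juniper, Cedarfen
Last habitat: Hollowpine with 73 animals

Round 1: Cedarfen=12 Dunmere=21 Hollowpine=6 Ironridge=19 Juniper=15 → close Ironridge (overflow 10)
  19÷4 = 4 each, +1 to first 3
Round 2: Cedarfen=17 Dunmere=26 Hollowpine=11 Juniper=19 → close Dunmere (overflow 11)
  26÷3 = 8 each, +1 to first 2
Round 3: Cedarfen=26 Hollowpine=20 Juniper=27 → close Juniper (overflow 18)
  27÷2 = 13 each, +1 to first 1
Round 4: Cedarfen=40 Hollowpine=33 → close Cedarfen (overflow 28)
  40÷1 = 40 each, +1 to first 0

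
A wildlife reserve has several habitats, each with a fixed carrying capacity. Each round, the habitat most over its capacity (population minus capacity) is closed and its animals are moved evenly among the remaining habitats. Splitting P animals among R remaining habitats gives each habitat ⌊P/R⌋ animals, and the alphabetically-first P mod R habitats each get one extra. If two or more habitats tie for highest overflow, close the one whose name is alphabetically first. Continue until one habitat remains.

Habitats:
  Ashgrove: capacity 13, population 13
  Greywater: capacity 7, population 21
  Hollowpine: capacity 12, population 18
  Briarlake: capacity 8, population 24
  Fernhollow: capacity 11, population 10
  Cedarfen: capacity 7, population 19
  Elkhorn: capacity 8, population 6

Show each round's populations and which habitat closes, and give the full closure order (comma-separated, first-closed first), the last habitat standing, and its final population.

Closure order: Briarlake, Greywater, Cedarfen, Hollowpine, Ashgrove, Elkhorn
Last habitat: Fernhollow with 111 animals

Round 1: Ashgrove=13 Briarlake=24 Cedarfen=19 Elkhorn=6 Fernhollow=10 Greywater=21 Hollowpine=18 → close Briarlake (overflow 16)
  24÷6 = 4 each, +1 to first 0
Round 2: Ashgrove=17 Cedarfen=23 Elkhorn=10 Fernhollow=14 Greywater=25 Hollowpine=22 → close Greywater (overflow 18)
  25÷5 = 5 each, +1 to first 0
Round 3: Ashgrove=22 Cedarfen=28 Elkhorn=15 Fernhollow=19 Hollowpine=27 → close Cedarfen (overflow 21)
  28÷4 = 7 each, +1 to first 0
Round 4: Ashgrove=29 Elkhorn=22 Fernhollow=26 Hollowpine=34 → close Hollowpine (overflow 22)
  34÷3 = 11 each, +1 to first 1
Round 5: Ashgrove=41 Elkhorn=33 Fernhollow=37 → close Ashgrove (overflow 28)
  41÷2 = 20 each, +1 to first 1
Round 6: Elkhorn=54 Fernhollow=57 → close Elkhorn (overflow 46)
  54÷1 = 54 each, +1 to first 0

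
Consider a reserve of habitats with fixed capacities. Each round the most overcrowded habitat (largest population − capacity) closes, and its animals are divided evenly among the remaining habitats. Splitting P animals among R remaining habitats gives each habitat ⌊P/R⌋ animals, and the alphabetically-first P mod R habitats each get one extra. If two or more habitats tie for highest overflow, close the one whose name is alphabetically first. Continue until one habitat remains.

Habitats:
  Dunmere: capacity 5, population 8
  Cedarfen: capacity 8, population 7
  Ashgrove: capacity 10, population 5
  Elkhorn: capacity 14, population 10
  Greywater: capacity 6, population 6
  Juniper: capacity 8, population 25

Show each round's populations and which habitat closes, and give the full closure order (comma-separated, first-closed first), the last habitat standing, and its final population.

Round 1: Ashgrove=5 Cedarfen=7 Dunmere=8 Elkhorn=10 Greywater=6 Juniper=25 → close Juniper (overflow 17)
  25÷5 = 5 each, +1 to first 0
Round 2: Ashgrove=10 Cedarfen=12 Dunmere=13 Elkhorn=15 Greywater=11 → close Dunmere (overflow 8)
  13÷4 = 3 each, +1 to first 1
Round 3: Ashgrove=14 Cedarfen=15 Elkhorn=18 Greywater=14 → close Greywater (overflow 8)
  14÷3 = 4 each, +1 to first 2
Round 4: Ashgrove=19 Cedarfen=20 Elkhorn=22 → close Cedarfen (overflow 12)
  20÷2 = 10 each, +1 to first 0
Round 5: Ashgrove=29 Elkhorn=32 → close Ashgrove (overflow 19)
  29÷1 = 29 each, +1 to first 0

Closure order: Juniper, Dunmere, Greywater, Cedarfen, Ashgrove
Last habitat: Elkhorn with 61 animals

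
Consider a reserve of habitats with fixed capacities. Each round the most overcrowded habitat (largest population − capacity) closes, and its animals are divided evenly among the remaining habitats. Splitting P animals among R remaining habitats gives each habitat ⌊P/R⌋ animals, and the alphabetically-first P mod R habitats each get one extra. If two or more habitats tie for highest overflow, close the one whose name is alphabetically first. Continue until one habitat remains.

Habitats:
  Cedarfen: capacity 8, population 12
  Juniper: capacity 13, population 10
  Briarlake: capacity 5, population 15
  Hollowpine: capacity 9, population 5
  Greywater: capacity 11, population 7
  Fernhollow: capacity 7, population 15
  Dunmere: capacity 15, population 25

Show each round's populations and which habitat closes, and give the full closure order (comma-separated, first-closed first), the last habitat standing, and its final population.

Closure order: Briarlake, Dunmere, Fernhollow, Cedarfen, Greywater, Juniper
Last habitat: Hollowpine with 89 animals

Round 1: Briarlake=15 Cedarfen=12 Dunmere=25 Fernhollow=15 Greywater=7 Hollowpine=5 Juniper=10 → close Briarlake (overflow 10)
  15÷6 = 2 each, +1 to first 3
Round 2: Cedarfen=15 Dunmere=28 Fernhollow=18 Greywater=9 Hollowpine=7 Juniper=12 → close Dunmere (overflow 13)
  28÷5 = 5 each, +1 to first 3
Round 3: Cedarfen=21 Fernhollow=24 Greywater=15 Hollowpine=12 Juniper=17 → close Fernhollow (overflow 17)
  24÷4 = 6 each, +1 to first 0
Round 4: Cedarfen=27 Greywater=21 Hollowpine=18 Juniper=23 → close Cedarfen (overflow 19)
  27÷3 = 9 each, +1 to first 0
Round 5: Greywater=30 Hollowpine=27 Juniper=32 → close Greywater (overflow 19)
  30÷2 = 15 each, +1 to first 0
Round 6: Hollowpine=42 Juniper=47 → close Juniper (overflow 34)
  47÷1 = 47 each, +1 to first 0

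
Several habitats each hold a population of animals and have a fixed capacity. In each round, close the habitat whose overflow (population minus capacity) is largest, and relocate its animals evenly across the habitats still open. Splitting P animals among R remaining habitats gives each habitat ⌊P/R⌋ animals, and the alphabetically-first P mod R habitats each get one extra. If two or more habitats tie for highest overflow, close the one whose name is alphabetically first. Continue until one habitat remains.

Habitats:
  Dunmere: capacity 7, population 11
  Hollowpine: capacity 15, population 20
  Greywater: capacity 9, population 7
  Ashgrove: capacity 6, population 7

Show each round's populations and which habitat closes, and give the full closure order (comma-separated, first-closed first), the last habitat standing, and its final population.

Closure order: Hollowpine, Dunmere, Ashgrove
Last habitat: Greywater with 45 animals

Round 1: Ashgrove=7 Dunmere=11 Greywater=7 Hollowpine=20 → close Hollowpine (overflow 5)
  20÷3 = 6 each, +1 to first 2
Round 2: Ashgrove=14 Dunmere=18 Greywater=13 → close Dunmere (overflow 11)
  18÷2 = 9 each, +1 to first 0
Round 3: Ashgrove=23 Greywater=22 → close Ashgrove (overflow 17)
  23÷1 = 23 each, +1 to first 0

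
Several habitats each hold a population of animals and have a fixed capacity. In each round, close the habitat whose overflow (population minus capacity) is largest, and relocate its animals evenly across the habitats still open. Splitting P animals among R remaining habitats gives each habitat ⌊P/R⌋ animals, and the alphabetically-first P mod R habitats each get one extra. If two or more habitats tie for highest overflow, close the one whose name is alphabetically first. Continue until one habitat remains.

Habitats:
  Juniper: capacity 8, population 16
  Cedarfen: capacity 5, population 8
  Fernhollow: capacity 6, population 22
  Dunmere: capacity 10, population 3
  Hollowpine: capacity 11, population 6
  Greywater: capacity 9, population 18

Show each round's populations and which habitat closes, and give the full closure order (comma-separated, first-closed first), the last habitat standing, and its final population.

Closure order: Fernhollow, Greywater, Juniper, Cedarfen, Dunmere
Last habitat: Hollowpine with 73 animals

Round 1: Cedarfen=8 Dunmere=3 Fernhollow=22 Greywater=18 Hollowpine=6 Juniper=16 → close Fernhollow (overflow 16)
  22÷5 = 4 each, +1 to first 2
Round 2: Cedarfen=13 Dunmere=8 Greywater=22 Hollowpine=10 Juniper=20 → close Greywater (overflow 13)
  22÷4 = 5 each, +1 to first 2
Round 3: Cedarfen=19 Dunmere=14 Hollowpine=15 Juniper=25 → close Juniper (overflow 17)
  25÷3 = 8 each, +1 to first 1
Round 4: Cedarfen=28 Dunmere=22 Hollowpine=23 → close Cedarfen (overflow 23)
  28÷2 = 14 each, +1 to first 0
Round 5: Dunmere=36 Hollowpine=37 → close Dunmere (overflow 26)
  36÷1 = 36 each, +1 to first 0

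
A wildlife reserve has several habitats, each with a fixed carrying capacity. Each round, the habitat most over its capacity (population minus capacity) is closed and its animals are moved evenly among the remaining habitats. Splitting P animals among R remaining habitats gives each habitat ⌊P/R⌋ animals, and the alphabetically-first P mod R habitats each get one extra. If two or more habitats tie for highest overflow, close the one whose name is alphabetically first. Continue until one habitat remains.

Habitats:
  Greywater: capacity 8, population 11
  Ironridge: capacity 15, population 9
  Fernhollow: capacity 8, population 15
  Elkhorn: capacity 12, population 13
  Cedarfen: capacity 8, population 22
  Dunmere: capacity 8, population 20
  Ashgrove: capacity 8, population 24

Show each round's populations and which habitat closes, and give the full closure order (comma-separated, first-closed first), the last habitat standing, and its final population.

Round 1: Ashgrove=24 Cedarfen=22 Dunmere=20 Elkhorn=13 Fernhollow=15 Greywater=11 Ironridge=9 → close Ashgrove (overflow 16)
  24÷6 = 4 each, +1 to first 0
Round 2: Cedarfen=26 Dunmere=24 Elkhorn=17 Fernhollow=19 Greywater=15 Ironridge=13 → close Cedarfen (overflow 18)
  26÷5 = 5 each, +1 to first 1
Round 3: Dunmere=30 Elkhorn=22 Fernhollow=24 Greywater=20 Ironridge=18 → close Dunmere (overflow 22)
  30÷4 = 7 each, +1 to first 2
Round 4: Elkhorn=30 Fernhollow=32 Greywater=27 Ironridge=25 → close Fernhollow (overflow 24)
  32÷3 = 10 each, +1 to first 2
Round 5: Elkhorn=41 Greywater=38 Ironridge=35 → close Greywater (overflow 30)
  38÷2 = 19 each, +1 to first 0
Round 6: Elkhorn=60 Ironridge=54 → close Elkhorn (overflow 48)
  60÷1 = 60 each, +1 to first 0

Closure order: Ashgrove, Cedarfen, Dunmere, Fernhollow, Greywater, Elkhorn
Last habitat: Ironridge with 114 animals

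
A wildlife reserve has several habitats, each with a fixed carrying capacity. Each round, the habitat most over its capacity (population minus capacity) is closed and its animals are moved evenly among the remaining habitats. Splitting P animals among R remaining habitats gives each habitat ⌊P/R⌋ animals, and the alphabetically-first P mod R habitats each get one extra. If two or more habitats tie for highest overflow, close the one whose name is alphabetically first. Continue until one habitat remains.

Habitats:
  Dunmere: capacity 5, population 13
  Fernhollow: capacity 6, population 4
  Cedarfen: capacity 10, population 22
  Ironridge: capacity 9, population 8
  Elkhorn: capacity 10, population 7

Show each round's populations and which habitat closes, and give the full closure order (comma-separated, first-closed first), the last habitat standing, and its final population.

Round 1: Cedarfen=22 Dunmere=13 Elkhorn=7 Fernhollow=4 Ironridge=8 → close Cedarfen (overflow 12)
  22÷4 = 5 each, +1 to first 2
Round 2: Dunmere=19 Elkhorn=13 Fernhollow=9 Ironridge=13 → close Dunmere (overflow 14)
  19÷3 = 6 each, +1 to first 1
Round 3: Elkhorn=20 Fernhollow=15 Ironridge=19 → close Elkhorn (overflow 10)
  20÷2 = 10 each, +1 to first 0
Round 4: Fernhollow=25 Ironridge=29 → close Ironridge (overflow 20)
  29÷1 = 29 each, +1 to first 0

Closure order: Cedarfen, Dunmere, Elkhorn, Ironridge
Last habitat: Fernhollow with 54 animals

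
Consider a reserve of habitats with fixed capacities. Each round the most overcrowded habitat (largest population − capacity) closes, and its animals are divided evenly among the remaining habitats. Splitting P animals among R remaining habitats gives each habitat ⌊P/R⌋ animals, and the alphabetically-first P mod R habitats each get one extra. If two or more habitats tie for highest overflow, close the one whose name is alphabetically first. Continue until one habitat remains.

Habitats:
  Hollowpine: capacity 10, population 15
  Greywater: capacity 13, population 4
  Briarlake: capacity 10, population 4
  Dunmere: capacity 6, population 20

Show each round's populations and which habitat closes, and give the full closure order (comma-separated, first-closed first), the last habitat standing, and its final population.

Round 1: Briarlake=4 Dunmere=20 Greywater=4 Hollowpine=15 → close Dunmere (overflow 14)
  20÷3 = 6 each, +1 to first 2
Round 2: Briarlake=11 Greywater=11 Hollowpine=21 → close Hollowpine (overflow 11)
  21÷2 = 10 each, +1 to first 1
Round 3: Briarlake=22 Greywater=21 → close Briarlake (overflow 12)
  22÷1 = 22 each, +1 to first 0

Closure order: Dunmere, Hollowpine, Briarlake
Last habitat: Greywater with 43 animals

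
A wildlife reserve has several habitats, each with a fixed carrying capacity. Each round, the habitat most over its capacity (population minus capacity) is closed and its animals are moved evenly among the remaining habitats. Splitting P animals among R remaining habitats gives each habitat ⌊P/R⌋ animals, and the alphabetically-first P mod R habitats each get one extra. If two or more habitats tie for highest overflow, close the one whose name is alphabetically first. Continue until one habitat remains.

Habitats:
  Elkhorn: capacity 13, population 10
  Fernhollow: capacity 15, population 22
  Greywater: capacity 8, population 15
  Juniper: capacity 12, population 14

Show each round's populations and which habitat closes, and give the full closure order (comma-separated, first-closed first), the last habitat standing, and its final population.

Round 1: Elkhorn=10 Fernhollow=22 Greywater=15 Juniper=14 → close Fernhollow (overflow 7)
  22÷3 = 7 each, +1 to first 1
Round 2: Elkhorn=18 Greywater=22 Juniper=21 → close Greywater (overflow 14)
  22÷2 = 11 each, +1 to first 0
Round 3: Elkhorn=29 Juniper=32 → close Juniper (overflow 20)
  32÷1 = 32 each, +1 to first 0

Closure order: Fernhollow, Greywater, Juniper
Last habitat: Elkhorn with 61 animals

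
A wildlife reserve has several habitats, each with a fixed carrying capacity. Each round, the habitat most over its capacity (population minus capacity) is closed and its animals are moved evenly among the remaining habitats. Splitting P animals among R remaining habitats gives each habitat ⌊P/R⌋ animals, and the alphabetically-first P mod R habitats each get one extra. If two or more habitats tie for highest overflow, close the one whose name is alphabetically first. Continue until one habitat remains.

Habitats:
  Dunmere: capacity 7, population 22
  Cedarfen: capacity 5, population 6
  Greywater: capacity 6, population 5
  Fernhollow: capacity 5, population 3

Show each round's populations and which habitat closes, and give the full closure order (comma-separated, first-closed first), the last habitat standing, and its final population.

Round 1: Cedarfen=6 Dunmere=22 Fernhollow=3 Greywater=5 → close Dunmere (overflow 15)
  22÷3 = 7 each, +1 to first 1
Round 2: Cedarfen=14 Fernhollow=10 Greywater=12 → close Cedarfen (overflow 9)
  14÷2 = 7 each, +1 to first 0
Round 3: Fernhollow=17 Greywater=19 → close Greywater (overflow 13)
  19÷1 = 19 each, +1 to first 0

Closure order: Dunmere, Cedarfen, Greywater
Last habitat: Fernhollow with 36 animals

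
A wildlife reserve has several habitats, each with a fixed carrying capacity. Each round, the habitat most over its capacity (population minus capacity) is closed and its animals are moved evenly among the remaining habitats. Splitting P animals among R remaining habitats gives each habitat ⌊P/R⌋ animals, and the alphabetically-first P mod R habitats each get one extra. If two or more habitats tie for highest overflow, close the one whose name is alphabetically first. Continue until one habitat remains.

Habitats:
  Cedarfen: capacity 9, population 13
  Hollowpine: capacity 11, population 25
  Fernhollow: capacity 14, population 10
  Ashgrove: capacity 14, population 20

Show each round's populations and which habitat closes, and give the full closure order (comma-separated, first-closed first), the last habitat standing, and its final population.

Round 1: Ashgrove=20 Cedarfen=13 Fernhollow=10 Hollowpine=25 → close Hollowpine (overflow 14)
  25÷3 = 8 each, +1 to first 1
Round 2: Ashgrove=29 Cedarfen=21 Fernhollow=18 → close Ashgrove (overflow 15)
  29÷2 = 14 each, +1 to first 1
Round 3: Cedarfen=36 Fernhollow=32 → close Cedarfen (overflow 27)
  36÷1 = 36 each, +1 to first 0

Closure order: Hollowpine, Ashgrove, Cedarfen
Last habitat: Fernhollow with 68 animals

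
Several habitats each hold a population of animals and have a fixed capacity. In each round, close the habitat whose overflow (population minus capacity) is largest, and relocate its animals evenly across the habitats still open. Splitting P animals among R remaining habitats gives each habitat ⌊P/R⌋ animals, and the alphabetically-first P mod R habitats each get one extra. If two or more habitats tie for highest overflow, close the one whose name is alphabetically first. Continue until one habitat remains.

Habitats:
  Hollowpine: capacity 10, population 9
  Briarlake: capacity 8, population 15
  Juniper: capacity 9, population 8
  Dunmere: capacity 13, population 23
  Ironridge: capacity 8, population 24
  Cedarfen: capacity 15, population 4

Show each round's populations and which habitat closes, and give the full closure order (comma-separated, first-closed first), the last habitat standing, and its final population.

Closure order: Ironridge, Dunmere, Briarlake, Hollowpine, Juniper
Last habitat: Cedarfen with 83 animals

Round 1: Briarlake=15 Cedarfen=4 Dunmere=23 Hollowpine=9 Ironridge=24 Juniper=8 → close Ironridge (overflow 16)
  24÷5 = 4 each, +1 to first 4
Round 2: Briarlake=20 Cedarfen=9 Dunmere=28 Hollowpine=14 Juniper=12 → close Dunmere (overflow 15)
  28÷4 = 7 each, +1 to first 0
Round 3: Briarlake=27 Cedarfen=16 Hollowpine=21 Juniper=19 → close Briarlake (overflow 19)
  27÷3 = 9 each, +1 to first 0
Round 4: Cedarfen=25 Hollowpine=30 Juniper=28 → close Hollowpine (overflow 20)
  30÷2 = 15 each, +1 to first 0
Round 5: Cedarfen=40 Juniper=43 → close Juniper (overflow 34)
  43÷1 = 43 each, +1 to first 0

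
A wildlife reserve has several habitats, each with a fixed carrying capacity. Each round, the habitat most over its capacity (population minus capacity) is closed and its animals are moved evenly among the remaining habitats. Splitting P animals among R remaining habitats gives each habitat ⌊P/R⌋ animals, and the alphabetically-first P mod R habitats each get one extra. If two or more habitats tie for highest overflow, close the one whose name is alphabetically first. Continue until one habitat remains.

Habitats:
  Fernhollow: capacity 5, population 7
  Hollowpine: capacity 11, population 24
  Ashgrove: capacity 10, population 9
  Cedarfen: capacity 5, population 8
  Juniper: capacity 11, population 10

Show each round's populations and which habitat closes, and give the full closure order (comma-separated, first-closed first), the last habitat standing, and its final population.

Closure order: Hollowpine, Cedarfen, Fernhollow, Ashgrove
Last habitat: Juniper with 58 animals

Round 1: Ashgrove=9 Cedarfen=8 Fernhollow=7 Hollowpine=24 Juniper=10 → close Hollowpine (overflow 13)
  24÷4 = 6 each, +1 to first 0
Round 2: Ashgrove=15 Cedarfen=14 Fernhollow=13 Juniper=16 → close Cedarfen (overflow 9)
  14÷3 = 4 each, +1 to first 2
Round 3: Ashgrove=20 Fernhollow=18 Juniper=20 → close Fernhollow (overflow 13)
  18÷2 = 9 each, +1 to first 0
Round 4: Ashgrove=29 Juniper=29 → close Ashgrove (overflow 19)
  29÷1 = 29 each, +1 to first 0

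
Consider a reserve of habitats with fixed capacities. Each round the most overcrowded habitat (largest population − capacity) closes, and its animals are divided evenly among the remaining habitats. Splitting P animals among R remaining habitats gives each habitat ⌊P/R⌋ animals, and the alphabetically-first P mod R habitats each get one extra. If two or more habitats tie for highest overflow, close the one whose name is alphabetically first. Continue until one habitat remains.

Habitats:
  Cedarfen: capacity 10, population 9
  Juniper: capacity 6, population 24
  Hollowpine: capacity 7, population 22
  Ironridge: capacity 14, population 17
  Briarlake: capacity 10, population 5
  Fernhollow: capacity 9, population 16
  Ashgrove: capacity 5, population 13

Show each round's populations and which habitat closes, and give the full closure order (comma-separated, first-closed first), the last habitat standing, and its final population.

Round 1: Ashgrove=13 Briarlake=5 Cedarfen=9 Fernhollow=16 Hollowpine=22 Ironridge=17 Juniper=24 → close Juniper (overflow 18)
  24÷6 = 4 each, +1 to first 0
Round 2: Ashgrove=17 Briarlake=9 Cedarfen=13 Fernhollow=20 Hollowpine=26 Ironridge=21 → close Hollowpine (overflow 19)
  26÷5 = 5 each, +1 to first 1
Round 3: Ashgrove=23 Briarlake=14 Cedarfen=18 Fernhollow=25 Ironridge=26 → close Ashgrove (overflow 18)
  23÷4 = 5 each, +1 to first 3
Round 4: Briarlake=20 Cedarfen=24 Fernhollow=31 Ironridge=31 → close Fernhollow (overflow 22)
  31÷3 = 10 each, +1 to first 1
Round 5: Briarlake=31 Cedarfen=34 Ironridge=41 → close Ironridge (overflow 27)
  41÷2 = 20 each, +1 to first 1
Round 6: Briarlake=52 Cedarfen=54 → close Cedarfen (overflow 44)
  54÷1 = 54 each, +1 to first 0

Closure order: Juniper, Hollowpine, Ashgrove, Fernhollow, Ironridge, Cedarfen
Last habitat: Briarlake with 106 animals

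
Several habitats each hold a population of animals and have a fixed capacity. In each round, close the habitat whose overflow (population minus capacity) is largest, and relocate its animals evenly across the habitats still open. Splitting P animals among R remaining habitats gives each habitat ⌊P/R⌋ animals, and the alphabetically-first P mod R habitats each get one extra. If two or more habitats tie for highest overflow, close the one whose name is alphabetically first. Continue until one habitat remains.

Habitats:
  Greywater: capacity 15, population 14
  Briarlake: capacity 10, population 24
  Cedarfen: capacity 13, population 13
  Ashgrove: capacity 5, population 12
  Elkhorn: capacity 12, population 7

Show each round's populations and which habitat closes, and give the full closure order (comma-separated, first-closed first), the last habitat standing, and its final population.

Closure order: Briarlake, Ashgrove, Cedarfen, Greywater
Last habitat: Elkhorn with 70 animals

Round 1: Ashgrove=12 Briarlake=24 Cedarfen=13 Elkhorn=7 Greywater=14 → close Briarlake (overflow 14)
  24÷4 = 6 each, +1 to first 0
Round 2: Ashgrove=18 Cedarfen=19 Elkhorn=13 Greywater=20 → close Ashgrove (overflow 13)
  18÷3 = 6 each, +1 to first 0
Round 3: Cedarfen=25 Elkhorn=19 Greywater=26 → close Cedarfen (overflow 12)
  25÷2 = 12 each, +1 to first 1
Round 4: Elkhorn=32 Greywater=38 → close Greywater (overflow 23)
  38÷1 = 38 each, +1 to first 0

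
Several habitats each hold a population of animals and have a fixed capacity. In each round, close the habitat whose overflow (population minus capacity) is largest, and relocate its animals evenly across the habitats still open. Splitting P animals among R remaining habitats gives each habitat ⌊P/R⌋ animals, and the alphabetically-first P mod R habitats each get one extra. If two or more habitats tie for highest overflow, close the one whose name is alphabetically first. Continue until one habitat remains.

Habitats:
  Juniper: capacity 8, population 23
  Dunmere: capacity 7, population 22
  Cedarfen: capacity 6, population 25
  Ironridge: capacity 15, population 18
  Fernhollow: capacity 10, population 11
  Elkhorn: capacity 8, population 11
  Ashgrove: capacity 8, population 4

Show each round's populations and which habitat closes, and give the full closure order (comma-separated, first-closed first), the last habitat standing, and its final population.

Round 1: Ashgrove=4 Cedarfen=25 Dunmere=22 Elkhorn=11 Fernhollow=11 Ironridge=18 Juniper=23 → close Cedarfen (overflow 19)
  25÷6 = 4 each, +1 to first 1
Round 2: Ashgrove=9 Dunmere=26 Elkhorn=15 Fernhollow=15 Ironridge=22 Juniper=27 → close Dunmere (overflow 19)
  26÷5 = 5 each, +1 to first 1
Round 3: Ashgrove=15 Elkhorn=20 Fernhollow=20 Ironridge=27 Juniper=32 → close Juniper (overflow 24)
  32÷4 = 8 each, +1 to first 0
Round 4: Ashgrove=23 Elkhorn=28 Fernhollow=28 Ironridge=35 → close Elkhorn (overflow 20)
  28÷3 = 9 each, +1 to first 1
Round 5: Ashgrove=33 Fernhollow=37 Ironridge=44 → close Ironridge (overflow 29)
  44÷2 = 22 each, +1 to first 0
Round 6: Ashgrove=55 Fernhollow=59 → close Fernhollow (overflow 49)
  59÷1 = 59 each, +1 to first 0

Closure order: Cedarfen, Dunmere, Juniper, Elkhorn, Ironridge, Fernhollow
Last habitat: Ashgrove with 114 animals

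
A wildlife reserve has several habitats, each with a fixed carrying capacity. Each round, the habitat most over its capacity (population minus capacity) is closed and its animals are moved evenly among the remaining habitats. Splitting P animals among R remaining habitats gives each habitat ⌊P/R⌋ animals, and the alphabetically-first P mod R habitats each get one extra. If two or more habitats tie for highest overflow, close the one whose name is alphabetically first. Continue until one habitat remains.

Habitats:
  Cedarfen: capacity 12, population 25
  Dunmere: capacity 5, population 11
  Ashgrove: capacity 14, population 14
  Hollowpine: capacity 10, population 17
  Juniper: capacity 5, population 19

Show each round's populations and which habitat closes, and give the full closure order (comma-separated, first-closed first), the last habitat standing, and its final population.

Round 1: Ashgrove=14 Cedarfen=25 Dunmere=11 Hollowpine=17 Juniper=19 → close Juniper (overflow 14)
  19÷4 = 4 each, +1 to first 3
Round 2: Ashgrove=19 Cedarfen=30 Dunmere=16 Hollowpine=21 → close Cedarfen (overflow 18)
  30÷3 = 10 each, +1 to first 0
Round 3: Ashgrove=29 Dunmere=26 Hollowpine=31 → close Dunmere (overflow 21)
  26÷2 = 13 each, +1 to first 0
Round 4: Ashgrove=42 Hollowpine=44 → close Hollowpine (overflow 34)
  44÷1 = 44 each, +1 to first 0

Closure order: Juniper, Cedarfen, Dunmere, Hollowpine
Last habitat: Ashgrove with 86 animals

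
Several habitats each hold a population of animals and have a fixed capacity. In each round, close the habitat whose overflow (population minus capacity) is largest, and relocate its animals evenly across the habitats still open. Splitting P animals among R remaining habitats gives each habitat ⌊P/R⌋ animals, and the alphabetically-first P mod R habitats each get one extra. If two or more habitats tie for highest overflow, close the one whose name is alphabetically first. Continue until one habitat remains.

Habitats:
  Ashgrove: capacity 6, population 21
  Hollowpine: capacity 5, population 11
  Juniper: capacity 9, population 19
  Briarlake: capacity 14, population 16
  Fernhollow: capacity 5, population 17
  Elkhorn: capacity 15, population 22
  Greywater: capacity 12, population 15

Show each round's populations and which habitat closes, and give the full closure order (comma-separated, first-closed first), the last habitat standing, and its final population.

Closure order: Ashgrove, Fernhollow, Juniper, Elkhorn, Briarlake, Hollowpine
Last habitat: Greywater with 121 animals

Round 1: Ashgrove=21 Briarlake=16 Elkhorn=22 Fernhollow=17 Greywater=15 Hollowpine=11 Juniper=19 → close Ashgrove (overflow 15)
  21÷6 = 3 each, +1 to first 3
Round 2: Briarlake=20 Elkhorn=26 Fernhollow=21 Greywater=18 Hollowpine=14 Juniper=22 → close Fernhollow (overflow 16)
  21÷5 = 4 each, +1 to first 1
Round 3: Briarlake=25 Elkhorn=30 Greywater=22 Hollowpine=18 Juniper=26 → close Juniper (overflow 17)
  26÷4 = 6 each, +1 to first 2
Round 4: Briarlake=32 Elkhorn=37 Greywater=28 Hollowpine=24 → close Elkhorn (overflow 22)
  37÷3 = 12 each, +1 to first 1
Round 5: Briarlake=45 Greywater=40 Hollowpine=36 → close Briarlake (overflow 31)
  45÷2 = 22 each, +1 to first 1
Round 6: Greywater=63 Hollowpine=58 → close Hollowpine (overflow 53)
  58÷1 = 58 each, +1 to first 0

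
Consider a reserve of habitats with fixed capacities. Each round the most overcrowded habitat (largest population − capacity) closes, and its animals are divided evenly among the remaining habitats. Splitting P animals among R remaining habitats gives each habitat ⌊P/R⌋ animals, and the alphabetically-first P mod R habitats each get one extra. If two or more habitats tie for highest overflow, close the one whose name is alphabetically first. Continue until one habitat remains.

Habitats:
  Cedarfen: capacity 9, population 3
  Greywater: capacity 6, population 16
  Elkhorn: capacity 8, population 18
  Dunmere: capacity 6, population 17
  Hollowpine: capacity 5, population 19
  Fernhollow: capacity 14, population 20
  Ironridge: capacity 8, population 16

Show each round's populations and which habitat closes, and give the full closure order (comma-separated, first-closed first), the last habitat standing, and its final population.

Round 1: Cedarfen=3 Dunmere=17 Elkhorn=18 Fernhollow=20 Greywater=16 Hollowpine=19 Ironridge=16 → close Hollowpine (overflow 14)
  19÷6 = 3 each, +1 to first 1
Round 2: Cedarfen=7 Dunmere=20 Elkhorn=21 Fernhollow=23 Greywater=19 Ironridge=19 → close Dunmere (overflow 14)
  20÷5 = 4 each, +1 to first 0
Round 3: Cedarfen=11 Elkhorn=25 Fernhollow=27 Greywater=23 Ironridge=23 → close Elkhorn (overflow 17)
  25÷4 = 6 each, +1 to first 1
Round 4: Cedarfen=18 Fernhollow=33 Greywater=29 Ironridge=29 → close Greywater (overflow 23)
  29÷3 = 9 each, +1 to first 2
Round 5: Cedarfen=28 Fernhollow=43 Ironridge=38 → close Ironridge (overflow 30)
  38÷2 = 19 each, +1 to first 0
Round 6: Cedarfen=47 Fernhollow=62 → close Fernhollow (overflow 48)
  62÷1 = 62 each, +1 to first 0

Closure order: Hollowpine, Dunmere, Elkhorn, Greywater, Ironridge, Fernhollow
Last habitat: Cedarfen with 109 animals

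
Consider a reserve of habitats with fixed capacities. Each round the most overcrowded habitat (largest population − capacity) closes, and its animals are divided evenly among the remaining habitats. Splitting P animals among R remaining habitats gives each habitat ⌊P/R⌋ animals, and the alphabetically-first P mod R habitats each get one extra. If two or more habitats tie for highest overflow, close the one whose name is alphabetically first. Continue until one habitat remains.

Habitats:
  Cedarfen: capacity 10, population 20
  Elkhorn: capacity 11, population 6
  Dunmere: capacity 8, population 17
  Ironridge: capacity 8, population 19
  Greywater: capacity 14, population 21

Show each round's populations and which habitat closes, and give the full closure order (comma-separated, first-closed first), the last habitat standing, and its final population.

Round 1: Cedarfen=20 Dunmere=17 Elkhorn=6 Greywater=21 Ironridge=19 → close Ironridge (overflow 11)
  19÷4 = 4 each, +1 to first 3
Round 2: Cedarfen=25 Dunmere=22 Elkhorn=11 Greywater=25 → close Cedarfen (overflow 15)
  25÷3 = 8 each, +1 to first 1
Round 3: Dunmere=31 Elkhorn=19 Greywater=33 → close Dunmere (overflow 23)
  31÷2 = 15 each, +1 to first 1
Round 4: Elkhorn=35 Greywater=48 → close Greywater (overflow 34)
  48÷1 = 48 each, +1 to first 0

Closure order: Ironridge, Cedarfen, Dunmere, Greywater
Last habitat: Elkhorn with 83 animals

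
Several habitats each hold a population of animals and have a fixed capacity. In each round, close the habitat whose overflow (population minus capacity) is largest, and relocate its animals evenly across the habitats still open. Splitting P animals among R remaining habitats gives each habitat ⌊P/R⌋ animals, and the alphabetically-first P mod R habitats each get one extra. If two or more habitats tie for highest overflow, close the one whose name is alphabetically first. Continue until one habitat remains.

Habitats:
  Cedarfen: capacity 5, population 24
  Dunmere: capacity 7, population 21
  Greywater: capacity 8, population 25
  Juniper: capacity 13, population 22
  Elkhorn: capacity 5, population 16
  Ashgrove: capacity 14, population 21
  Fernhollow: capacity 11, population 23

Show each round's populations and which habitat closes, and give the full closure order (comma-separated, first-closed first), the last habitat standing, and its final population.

Round 1: Ashgrove=21 Cedarfen=24 Dunmere=21 Elkhorn=16 Fernhollow=23 Greywater=25 Juniper=22 → close Cedarfen (overflow 19)
  24÷6 = 4 each, +1 to first 0
Round 2: Ashgrove=25 Dunmere=25 Elkhorn=20 Fernhollow=27 Greywater=29 Juniper=26 → close Greywater (overflow 21)
  29÷5 = 5 each, +1 to first 4
Round 3: Ashgrove=31 Dunmere=31 Elkhorn=26 Fernhollow=33 Juniper=31 → close Dunmere (overflow 24)
  31÷4 = 7 each, +1 to first 3
Round 4: Ashgrove=39 Elkhorn=34 Fernhollow=41 Juniper=38 → close Fernhollow (overflow 30)
  41÷3 = 13 each, +1 to first 2
Round 5: Ashgrove=53 Elkhorn=48 Juniper=51 → close Elkhorn (overflow 43)
  48÷2 = 24 each, +1 to first 0
Round 6: Ashgrove=77 Juniper=75 → close Ashgrove (overflow 63)
  77÷1 = 77 each, +1 to first 0

Closure order: Cedarfen, Greywater, Dunmere, Fernhollow, Elkhorn, Ashgrove
Last habitat: Juniper with 152 animals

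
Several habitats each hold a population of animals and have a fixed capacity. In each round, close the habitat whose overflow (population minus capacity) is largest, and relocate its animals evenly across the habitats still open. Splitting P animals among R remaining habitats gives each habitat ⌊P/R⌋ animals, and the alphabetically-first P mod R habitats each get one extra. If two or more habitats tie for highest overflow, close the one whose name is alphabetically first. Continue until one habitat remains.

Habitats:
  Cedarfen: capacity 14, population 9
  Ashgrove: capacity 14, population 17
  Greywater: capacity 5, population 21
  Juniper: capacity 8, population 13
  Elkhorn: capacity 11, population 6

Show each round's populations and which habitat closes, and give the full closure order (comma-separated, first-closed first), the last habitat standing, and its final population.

Closure order: Greywater, Juniper, Ashgrove, Cedarfen
Last habitat: Elkhorn with 66 animals

Round 1: Ashgrove=17 Cedarfen=9 Elkhorn=6 Greywater=21 Juniper=13 → close Greywater (overflow 16)
  21÷4 = 5 each, +1 to first 1
Round 2: Ashgrove=23 Cedarfen=14 Elkhorn=11 Juniper=18 → close Juniper (overflow 10)
  18÷3 = 6 each, +1 to first 0
Round 3: Ashgrove=29 Cedarfen=20 Elkhorn=17 → close Ashgrove (overflow 15)
  29÷2 = 14 each, +1 to first 1
Round 4: Cedarfen=35 Elkhorn=31 → close Cedarfen (overflow 21)
  35÷1 = 35 each, +1 to first 0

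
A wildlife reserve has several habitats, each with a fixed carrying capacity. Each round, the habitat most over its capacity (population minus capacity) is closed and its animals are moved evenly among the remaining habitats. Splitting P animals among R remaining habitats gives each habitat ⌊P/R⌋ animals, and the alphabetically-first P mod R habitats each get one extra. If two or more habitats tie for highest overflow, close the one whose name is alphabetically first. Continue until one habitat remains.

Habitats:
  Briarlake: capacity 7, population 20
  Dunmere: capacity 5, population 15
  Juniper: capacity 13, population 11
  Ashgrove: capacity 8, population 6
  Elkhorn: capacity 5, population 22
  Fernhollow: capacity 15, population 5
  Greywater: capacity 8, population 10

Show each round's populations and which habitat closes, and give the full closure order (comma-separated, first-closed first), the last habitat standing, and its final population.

Closure order: Elkhorn, Briarlake, Dunmere, Greywater, Ashgrove, Juniper
Last habitat: Fernhollow with 89 animals

Round 1: Ashgrove=6 Briarlake=20 Dunmere=15 Elkhorn=22 Fernhollow=5 Greywater=10 Juniper=11 → close Elkhorn (overflow 17)
  22÷6 = 3 each, +1 to first 4
Round 2: Ashgrove=10 Briarlake=24 Dunmere=19 Fernhollow=9 Greywater=13 Juniper=14 → close Briarlake (overflow 17)
  24÷5 = 4 each, +1 to first 4
Round 3: Ashgrove=15 Dunmere=24 Fernhollow=14 Greywater=18 Juniper=18 → close Dunmere (overflow 19)
  24÷4 = 6 each, +1 to first 0
Round 4: Ashgrove=21 Fernhollow=20 Greywater=24 Juniper=24 → close Greywater (overflow 16)
  24÷3 = 8 each, +1 to first 0
Round 5: Ashgrove=29 Fernhollow=28 Juniper=32 → close Ashgrove (overflow 21)
  29÷2 = 14 each, +1 to first 1
Round 6: Fernhollow=43 Juniper=46 → close Juniper (overflow 33)
  46÷1 = 46 each, +1 to first 0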